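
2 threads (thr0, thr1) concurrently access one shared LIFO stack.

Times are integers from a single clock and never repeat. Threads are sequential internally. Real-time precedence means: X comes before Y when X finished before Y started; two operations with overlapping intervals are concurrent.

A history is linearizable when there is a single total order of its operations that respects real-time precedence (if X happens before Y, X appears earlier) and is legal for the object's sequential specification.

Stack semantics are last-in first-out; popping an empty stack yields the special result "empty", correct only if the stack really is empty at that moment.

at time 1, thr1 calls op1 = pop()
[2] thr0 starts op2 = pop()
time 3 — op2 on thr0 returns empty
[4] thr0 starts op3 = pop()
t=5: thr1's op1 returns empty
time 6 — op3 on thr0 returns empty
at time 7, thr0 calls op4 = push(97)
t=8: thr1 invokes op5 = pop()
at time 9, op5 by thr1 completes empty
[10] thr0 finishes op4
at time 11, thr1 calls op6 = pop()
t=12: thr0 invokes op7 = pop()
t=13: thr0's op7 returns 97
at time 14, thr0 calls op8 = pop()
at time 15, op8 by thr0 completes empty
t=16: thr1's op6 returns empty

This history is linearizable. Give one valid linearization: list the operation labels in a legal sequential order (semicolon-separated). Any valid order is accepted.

step 1: op1 pop() → empty — stack <>
step 2: op2 pop() → empty — stack <>
step 3: op3 pop() → empty — stack <>
step 4: op5 pop() → empty — stack <>
step 5: op4 push(97) — stack <97>
step 6: op7 pop() → 97 — stack <>
step 7: op6 pop() → empty — stack <>
step 8: op8 pop() → empty — stack <>

op1; op2; op3; op5; op4; op7; op6; op8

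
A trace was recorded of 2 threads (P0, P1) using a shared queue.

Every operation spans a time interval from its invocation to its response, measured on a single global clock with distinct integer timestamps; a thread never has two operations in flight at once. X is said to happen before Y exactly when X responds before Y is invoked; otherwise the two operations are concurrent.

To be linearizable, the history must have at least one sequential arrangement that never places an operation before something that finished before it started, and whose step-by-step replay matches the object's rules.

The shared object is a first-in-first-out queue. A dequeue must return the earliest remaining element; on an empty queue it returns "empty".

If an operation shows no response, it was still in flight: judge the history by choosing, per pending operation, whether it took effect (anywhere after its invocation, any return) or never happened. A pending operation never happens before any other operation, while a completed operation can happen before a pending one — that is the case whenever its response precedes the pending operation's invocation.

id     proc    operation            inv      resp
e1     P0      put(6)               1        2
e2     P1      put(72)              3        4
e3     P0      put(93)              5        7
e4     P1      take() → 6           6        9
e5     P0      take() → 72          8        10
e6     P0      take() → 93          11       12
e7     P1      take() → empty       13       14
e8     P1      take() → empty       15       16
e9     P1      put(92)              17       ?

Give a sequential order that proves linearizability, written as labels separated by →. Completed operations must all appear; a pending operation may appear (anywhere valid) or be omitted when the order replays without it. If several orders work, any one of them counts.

e1 → e2 → e3 → e4 → e5 → e6 → e7 → e8

after step 1 (e1 put(6)): queue <6>
after step 2 (e2 put(72)): queue <6,72>
after step 3 (e3 put(93)): queue <6,72,93>
after step 4 (e4 take() → 6): queue <72,93>
after step 5 (e5 take() → 72): queue <93>
after step 6 (e6 take() → 93): queue <>
after step 7 (e7 take() → empty): queue <>
after step 8 (e8 take() → empty): queue <>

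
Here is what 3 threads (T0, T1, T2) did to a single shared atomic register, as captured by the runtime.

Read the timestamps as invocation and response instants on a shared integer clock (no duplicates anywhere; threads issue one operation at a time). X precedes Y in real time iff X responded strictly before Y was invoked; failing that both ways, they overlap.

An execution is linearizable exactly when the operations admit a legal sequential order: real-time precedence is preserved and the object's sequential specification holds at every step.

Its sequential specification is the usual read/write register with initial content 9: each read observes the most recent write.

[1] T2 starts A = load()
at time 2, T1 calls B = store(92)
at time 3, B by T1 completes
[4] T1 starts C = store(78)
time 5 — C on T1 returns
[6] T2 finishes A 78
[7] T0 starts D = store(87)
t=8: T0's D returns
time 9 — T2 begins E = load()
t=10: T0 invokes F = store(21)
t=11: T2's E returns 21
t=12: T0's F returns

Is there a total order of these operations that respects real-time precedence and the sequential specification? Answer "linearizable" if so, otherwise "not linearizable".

linearizable

one valid linearization: B, C, A, D, F, E
after step 1 (B store(92)): value 92
after step 2 (C store(78)): value 78
after step 3 (A load() → 78): value 78
after step 4 (D store(87)): value 87
after step 5 (F store(21)): value 21
after step 6 (E load() → 21): value 21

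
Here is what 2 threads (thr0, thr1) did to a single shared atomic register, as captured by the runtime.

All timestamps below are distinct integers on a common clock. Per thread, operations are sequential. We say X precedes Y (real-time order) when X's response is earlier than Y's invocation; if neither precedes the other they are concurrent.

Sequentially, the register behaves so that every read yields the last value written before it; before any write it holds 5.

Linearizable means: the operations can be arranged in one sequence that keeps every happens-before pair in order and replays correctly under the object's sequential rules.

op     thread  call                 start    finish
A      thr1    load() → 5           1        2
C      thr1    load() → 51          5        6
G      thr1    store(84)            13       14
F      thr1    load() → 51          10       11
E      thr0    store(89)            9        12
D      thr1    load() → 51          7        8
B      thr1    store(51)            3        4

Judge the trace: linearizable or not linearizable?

a witness: A, B, C, D, F, E, G
step 1: A load() → 5 — value 5
step 2: B store(51) — value 51
step 3: C load() → 51 — value 51
step 4: D load() → 51 — value 51
step 5: F load() → 51 — value 51
step 6: E store(89) — value 89
step 7: G store(84) — value 84

linearizable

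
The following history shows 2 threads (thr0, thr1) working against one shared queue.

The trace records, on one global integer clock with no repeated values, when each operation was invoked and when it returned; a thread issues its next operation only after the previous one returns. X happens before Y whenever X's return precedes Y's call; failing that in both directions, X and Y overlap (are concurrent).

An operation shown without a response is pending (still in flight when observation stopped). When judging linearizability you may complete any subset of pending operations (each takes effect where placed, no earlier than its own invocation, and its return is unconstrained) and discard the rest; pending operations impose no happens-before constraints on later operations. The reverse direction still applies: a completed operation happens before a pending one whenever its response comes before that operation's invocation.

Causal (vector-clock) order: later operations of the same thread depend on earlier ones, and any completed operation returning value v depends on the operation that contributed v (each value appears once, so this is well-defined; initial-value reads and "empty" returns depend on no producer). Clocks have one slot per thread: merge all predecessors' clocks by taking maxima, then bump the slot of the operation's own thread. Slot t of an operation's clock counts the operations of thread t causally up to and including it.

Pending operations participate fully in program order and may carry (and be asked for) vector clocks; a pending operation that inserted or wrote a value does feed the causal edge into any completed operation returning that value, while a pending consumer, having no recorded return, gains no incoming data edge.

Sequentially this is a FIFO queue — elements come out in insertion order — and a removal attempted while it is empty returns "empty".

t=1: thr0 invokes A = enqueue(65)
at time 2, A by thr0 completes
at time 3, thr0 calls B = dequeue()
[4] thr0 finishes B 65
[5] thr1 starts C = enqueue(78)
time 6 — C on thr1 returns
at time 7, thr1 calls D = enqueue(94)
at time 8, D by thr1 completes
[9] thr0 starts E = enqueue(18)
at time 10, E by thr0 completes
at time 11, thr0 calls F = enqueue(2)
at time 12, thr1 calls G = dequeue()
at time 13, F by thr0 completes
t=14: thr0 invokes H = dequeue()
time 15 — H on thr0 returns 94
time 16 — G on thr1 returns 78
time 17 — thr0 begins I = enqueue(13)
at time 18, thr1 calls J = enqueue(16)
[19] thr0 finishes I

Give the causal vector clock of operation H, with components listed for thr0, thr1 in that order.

(5, 2)

root op C, invoked 5: fresh clock plus thr1's own tick → (0, 1)
root op A, invoked 1: fresh clock plus thr0's own tick → (1, 0)
merge at D (invoked 7): VC(C)=(0, 1), own-thread bump on thr1 → (0, 2)
merge at B (invoked 3): VC(A)=(1, 0), own-thread bump on thr0 → (2, 0)
merge at G (invoked 12): VC(C)=(0, 1), VC(D)=(0, 2), own-thread bump on thr1 → (0, 3)
merge at E (invoked 9): VC(B)=(2, 0), own-thread bump on thr0 → (3, 0)
merge at J (invoked 18): VC(G)=(0, 3), own-thread bump on thr1 → (0, 4)
merge at F (invoked 11): VC(E)=(3, 0), own-thread bump on thr0 → (4, 0)
merge at H (invoked 14): VC(D)=(0, 2), VC(F)=(4, 0), own-thread bump on thr0 → (5, 2)
merge at I (invoked 17): VC(H)=(5, 2), own-thread bump on thr0 → (6, 2)
target: VC(H) = (5, 2)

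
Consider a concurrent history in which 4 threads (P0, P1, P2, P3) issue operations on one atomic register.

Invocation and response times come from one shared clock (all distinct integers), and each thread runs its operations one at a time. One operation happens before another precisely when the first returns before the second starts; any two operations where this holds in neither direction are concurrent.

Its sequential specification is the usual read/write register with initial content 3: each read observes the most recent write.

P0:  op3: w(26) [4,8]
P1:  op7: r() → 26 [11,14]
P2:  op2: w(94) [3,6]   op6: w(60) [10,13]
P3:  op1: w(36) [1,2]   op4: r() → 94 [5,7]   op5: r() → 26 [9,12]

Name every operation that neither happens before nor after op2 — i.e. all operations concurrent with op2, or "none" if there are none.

overlap test against op2 [3,6]: concurrent iff the interval meets 3..6
op1 [1,2]: before
op3 [4,8]: concurrent
op4 [5,7]: concurrent
op5 [9,12]: after
op6 [10,13]: after
op7 [11,14]: after

op3, op4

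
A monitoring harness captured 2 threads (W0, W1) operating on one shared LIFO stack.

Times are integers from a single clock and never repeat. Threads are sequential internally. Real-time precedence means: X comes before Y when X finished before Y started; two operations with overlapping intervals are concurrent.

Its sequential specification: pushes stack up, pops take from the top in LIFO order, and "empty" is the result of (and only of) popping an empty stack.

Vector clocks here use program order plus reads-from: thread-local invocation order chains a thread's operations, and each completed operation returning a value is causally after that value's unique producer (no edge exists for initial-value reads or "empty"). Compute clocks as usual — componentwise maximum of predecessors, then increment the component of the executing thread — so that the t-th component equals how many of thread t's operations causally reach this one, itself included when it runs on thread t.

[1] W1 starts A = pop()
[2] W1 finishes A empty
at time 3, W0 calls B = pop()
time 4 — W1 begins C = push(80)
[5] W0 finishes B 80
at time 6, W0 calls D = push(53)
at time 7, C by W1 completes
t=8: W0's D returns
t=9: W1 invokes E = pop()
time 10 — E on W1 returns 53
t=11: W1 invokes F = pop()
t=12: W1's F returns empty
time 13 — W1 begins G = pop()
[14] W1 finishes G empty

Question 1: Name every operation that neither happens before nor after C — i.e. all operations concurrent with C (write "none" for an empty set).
B, D

C runs from 4 to 7; window-overlapping ops are concurrent
A [1,2]: before
B [3,5]: concurrent
D [6,8]: concurrent
E [9,10]: after
F [11,12]: after
G [13,14]: after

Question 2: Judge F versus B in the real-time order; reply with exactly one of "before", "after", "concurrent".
after

F spans [11,12], B spans [3,5]
resp(B)=5 < inv(F)=11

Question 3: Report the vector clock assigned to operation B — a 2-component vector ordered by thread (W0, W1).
(1, 2)

root op A, invoked 1: fresh clock plus W1's own tick → (0, 1)
VC(C, invoked at 4): max of VC(A)=(0, 1), then +1 on thread W1 → (0, 2)
VC(B, invoked at 3): max of VC(C)=(0, 2), then +1 on thread W0 → (1, 2)
VC(D, invoked at 6): max of VC(B)=(1, 2), then +1 on thread W0 → (2, 2)
VC(E, invoked at 9): max of VC(C)=(0, 2), VC(D)=(2, 2), then +1 on thread W1 → (2, 3)
VC(F, invoked at 11): max of VC(E)=(2, 3), then +1 on thread W1 → (2, 4)
VC(G, invoked at 13): max of VC(F)=(2, 4), then +1 on thread W1 → (2, 5)
target: VC(B) = (1, 2)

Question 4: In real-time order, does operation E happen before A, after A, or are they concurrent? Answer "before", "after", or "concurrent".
after

E spans [9,10], A spans [1,2]
resp(A)=2 < inv(E)=9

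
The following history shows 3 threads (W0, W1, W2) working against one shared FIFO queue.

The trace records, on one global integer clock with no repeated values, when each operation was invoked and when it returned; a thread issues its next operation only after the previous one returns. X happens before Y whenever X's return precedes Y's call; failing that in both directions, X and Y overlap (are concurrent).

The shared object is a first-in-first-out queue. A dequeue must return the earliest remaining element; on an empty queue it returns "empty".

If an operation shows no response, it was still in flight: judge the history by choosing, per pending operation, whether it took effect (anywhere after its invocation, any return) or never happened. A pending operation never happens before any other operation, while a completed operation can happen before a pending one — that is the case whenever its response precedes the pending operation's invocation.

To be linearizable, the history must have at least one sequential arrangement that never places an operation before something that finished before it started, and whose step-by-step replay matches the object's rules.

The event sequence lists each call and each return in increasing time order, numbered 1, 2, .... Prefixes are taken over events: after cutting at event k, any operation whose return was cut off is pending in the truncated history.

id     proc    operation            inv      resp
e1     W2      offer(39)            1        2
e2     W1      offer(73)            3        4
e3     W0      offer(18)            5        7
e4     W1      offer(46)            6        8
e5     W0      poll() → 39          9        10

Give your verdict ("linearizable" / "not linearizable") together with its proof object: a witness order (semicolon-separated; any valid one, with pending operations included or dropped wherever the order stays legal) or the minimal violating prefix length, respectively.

linearizable — witness: e1; e2; e3; e4; e5

1. e1 offer(39), leaving queue <39>
2. e2 offer(73), leaving queue <39,73>
3. e3 offer(18), leaving queue <39,73,18>
4. e4 offer(46), leaving queue <39,73,18,46>
5. e5 poll() → 39, leaving queue <73,18,46>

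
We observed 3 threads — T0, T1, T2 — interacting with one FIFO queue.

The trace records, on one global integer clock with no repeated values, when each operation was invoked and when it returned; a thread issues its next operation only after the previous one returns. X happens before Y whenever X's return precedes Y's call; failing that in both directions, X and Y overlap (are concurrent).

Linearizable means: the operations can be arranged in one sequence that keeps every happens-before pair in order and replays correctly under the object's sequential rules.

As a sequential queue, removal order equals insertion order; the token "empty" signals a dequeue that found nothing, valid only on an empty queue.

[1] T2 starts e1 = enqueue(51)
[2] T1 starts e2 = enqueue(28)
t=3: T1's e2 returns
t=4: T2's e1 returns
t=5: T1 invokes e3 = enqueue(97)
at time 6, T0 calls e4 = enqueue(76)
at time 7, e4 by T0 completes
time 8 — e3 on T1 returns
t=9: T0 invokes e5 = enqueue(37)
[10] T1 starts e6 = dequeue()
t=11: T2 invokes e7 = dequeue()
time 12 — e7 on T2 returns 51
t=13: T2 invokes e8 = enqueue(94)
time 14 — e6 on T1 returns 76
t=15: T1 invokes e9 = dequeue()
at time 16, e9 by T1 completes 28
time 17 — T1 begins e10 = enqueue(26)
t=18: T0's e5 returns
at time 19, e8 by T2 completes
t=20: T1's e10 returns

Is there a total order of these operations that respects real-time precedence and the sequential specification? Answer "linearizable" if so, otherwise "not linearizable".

not linearizable

through event 13 a valid linearization exists; event 14 (e6 responding at time 14) ends that
every one of the 8 real-time-consistent orders over 6 completed FIFO queue ops fails the sequential spec
completion choices over the 2 pending operations (e5, e8) were checked; none helps
for example e1, e2, e3, e4, e6, e7 (pending dropped) fails at step 5: e6 dequeue() → 76 is not legal there
for example e1, e2, e3, e4, e7, e6 (pending dropped) fails at step 6: e6 dequeue() → 76 is not legal there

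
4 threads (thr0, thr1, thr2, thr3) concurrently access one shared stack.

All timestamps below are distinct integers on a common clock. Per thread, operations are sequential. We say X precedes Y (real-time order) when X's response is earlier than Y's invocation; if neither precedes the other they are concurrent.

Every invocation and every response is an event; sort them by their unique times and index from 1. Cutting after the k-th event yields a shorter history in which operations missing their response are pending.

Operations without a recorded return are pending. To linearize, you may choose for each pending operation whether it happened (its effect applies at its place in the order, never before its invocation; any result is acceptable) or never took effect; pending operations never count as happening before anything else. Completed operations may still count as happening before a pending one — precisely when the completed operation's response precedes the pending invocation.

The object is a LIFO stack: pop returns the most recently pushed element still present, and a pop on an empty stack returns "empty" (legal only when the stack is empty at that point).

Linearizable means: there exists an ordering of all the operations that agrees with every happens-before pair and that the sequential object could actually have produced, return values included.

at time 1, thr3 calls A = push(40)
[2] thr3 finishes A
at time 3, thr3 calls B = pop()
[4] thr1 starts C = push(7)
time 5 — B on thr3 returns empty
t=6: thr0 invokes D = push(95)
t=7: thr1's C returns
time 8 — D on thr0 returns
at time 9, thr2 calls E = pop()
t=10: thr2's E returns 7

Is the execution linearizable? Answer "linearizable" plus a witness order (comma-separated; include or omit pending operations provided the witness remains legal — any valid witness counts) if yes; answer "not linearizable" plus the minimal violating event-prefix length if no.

prefix check: 1..4 passes, 1..5 fails once B's time-5 response joins
exhaustive check: the 2 completed stack ops admit one real-time order; illegal
every completion of the 1 pending operation (C) was checked; none linearizes
e.g. A, B (pending dropped): illegal at step 2, since B pop() → empty cannot apply there

not linearizable — minimal violating prefix: 5 events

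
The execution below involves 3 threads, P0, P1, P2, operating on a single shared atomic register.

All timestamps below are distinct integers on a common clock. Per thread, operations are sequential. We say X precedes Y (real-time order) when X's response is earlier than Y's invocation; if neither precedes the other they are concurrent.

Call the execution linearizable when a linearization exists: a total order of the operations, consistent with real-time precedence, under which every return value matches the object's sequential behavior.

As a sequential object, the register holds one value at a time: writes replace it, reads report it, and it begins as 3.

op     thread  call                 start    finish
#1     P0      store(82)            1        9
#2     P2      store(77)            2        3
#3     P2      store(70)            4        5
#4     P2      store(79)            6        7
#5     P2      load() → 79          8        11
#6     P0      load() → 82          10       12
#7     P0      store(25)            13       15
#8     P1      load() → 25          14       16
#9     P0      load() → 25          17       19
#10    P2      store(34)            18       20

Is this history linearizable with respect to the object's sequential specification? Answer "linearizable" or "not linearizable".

linearizable

one valid linearization: #2, #3, #4, #5, #1, #6, #7, #8, #9, #10
step 1: #2 store(77) — value 77
step 2: #3 store(70) — value 70
step 3: #4 store(79) — value 79
step 4: #5 load() → 79 — value 79
step 5: #1 store(82) — value 82
step 6: #6 load() → 82 — value 82
step 7: #7 store(25) — value 25
step 8: #8 load() → 25 — value 25
step 9: #9 load() → 25 — value 25
step 10: #10 store(34) — value 34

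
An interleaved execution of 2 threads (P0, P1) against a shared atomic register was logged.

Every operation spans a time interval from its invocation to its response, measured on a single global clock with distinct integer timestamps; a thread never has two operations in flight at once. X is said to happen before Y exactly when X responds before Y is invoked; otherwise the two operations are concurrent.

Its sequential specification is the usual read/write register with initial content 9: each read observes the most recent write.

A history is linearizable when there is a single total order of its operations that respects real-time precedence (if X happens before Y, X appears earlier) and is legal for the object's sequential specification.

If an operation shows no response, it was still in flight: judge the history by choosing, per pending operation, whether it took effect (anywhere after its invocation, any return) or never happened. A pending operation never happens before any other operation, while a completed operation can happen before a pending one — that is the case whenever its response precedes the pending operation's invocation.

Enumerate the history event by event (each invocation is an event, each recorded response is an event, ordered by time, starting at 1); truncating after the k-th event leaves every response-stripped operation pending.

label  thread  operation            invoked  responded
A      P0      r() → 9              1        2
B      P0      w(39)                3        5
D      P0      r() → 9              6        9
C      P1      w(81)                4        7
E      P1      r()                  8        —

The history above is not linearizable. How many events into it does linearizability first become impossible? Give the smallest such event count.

events 1..8 are linearizable; a witness order is A, B, C:
step 1: A r() → 9 — value 9
step 2: B w(39) — value 39
step 3: C w(81) — value 81
with event 9 included (D responding at time 9), all real-time-consistent orders fail
completion choices over the 1 pending operation (E) were checked; none helps
for example A, B, C, D (pending dropped) fails at step 4: D r() → 9 is not legal there
for example A, B, D, C (pending dropped) fails at step 3: D r() → 9 is not legal there

9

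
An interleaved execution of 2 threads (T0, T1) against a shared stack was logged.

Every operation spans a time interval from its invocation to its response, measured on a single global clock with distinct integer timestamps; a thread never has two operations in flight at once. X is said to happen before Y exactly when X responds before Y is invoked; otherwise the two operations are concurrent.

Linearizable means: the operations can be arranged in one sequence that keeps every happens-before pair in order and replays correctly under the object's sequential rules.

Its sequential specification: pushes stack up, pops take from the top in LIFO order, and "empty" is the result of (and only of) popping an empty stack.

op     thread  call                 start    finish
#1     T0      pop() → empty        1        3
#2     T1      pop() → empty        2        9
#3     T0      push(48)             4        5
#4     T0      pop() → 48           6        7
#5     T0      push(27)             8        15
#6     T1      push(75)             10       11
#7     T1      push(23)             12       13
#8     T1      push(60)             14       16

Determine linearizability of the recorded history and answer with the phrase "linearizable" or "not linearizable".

linearizable

a witness: #1, #2, #3, #4, #5, #6, #7, #8
after step 1 (#1 pop() → empty): stack <>
after step 2 (#2 pop() → empty): stack <>
after step 3 (#3 push(48)): stack <48>
after step 4 (#4 pop() → 48): stack <>
after step 5 (#5 push(27)): stack <27>
after step 6 (#6 push(75)): stack <27,75>
after step 7 (#7 push(23)): stack <27,75,23>
after step 8 (#8 push(60)): stack <27,75,23,60>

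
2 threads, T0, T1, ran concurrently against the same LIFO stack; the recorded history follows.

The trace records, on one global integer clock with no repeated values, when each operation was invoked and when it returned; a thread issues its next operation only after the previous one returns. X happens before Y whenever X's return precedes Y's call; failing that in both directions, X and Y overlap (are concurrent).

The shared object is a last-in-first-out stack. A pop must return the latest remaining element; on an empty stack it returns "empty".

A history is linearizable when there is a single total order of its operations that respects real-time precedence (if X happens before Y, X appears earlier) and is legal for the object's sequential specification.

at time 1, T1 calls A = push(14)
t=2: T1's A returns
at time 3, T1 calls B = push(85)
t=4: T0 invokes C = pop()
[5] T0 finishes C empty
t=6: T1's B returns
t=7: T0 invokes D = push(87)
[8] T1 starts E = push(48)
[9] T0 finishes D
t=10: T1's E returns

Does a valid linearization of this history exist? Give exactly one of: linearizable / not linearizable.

not linearizable

already the first 5 events (up to C's response at time 5) admit no linearization; the first 4 still do
one real-time candidate order over the 2 completed operations — the LIFO stack replay rejects it
every completion of the 1 pending operation (B) was checked; none linearizes
sample order A, C (pending dropped) stalls at step 2 — C pop() → empty has no legal effect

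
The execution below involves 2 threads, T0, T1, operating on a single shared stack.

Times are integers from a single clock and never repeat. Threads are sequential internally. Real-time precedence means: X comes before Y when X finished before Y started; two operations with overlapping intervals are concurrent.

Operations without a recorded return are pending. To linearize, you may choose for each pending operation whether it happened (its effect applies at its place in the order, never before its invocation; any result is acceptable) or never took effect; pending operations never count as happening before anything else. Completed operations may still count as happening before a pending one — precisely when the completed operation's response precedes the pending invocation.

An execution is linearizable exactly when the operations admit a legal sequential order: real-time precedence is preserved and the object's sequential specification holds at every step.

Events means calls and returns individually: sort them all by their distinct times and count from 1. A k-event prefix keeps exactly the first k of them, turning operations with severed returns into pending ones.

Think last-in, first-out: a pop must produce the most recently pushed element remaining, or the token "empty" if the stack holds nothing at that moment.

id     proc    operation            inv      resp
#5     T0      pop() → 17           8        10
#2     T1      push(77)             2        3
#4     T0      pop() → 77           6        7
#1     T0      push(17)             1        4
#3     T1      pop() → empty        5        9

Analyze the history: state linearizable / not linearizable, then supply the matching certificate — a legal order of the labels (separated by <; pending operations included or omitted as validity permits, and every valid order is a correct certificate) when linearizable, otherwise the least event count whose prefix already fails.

linearizable — witness: #1 < #2 < #4 < #5 < #3

step 1: #1 push(17) — stack <17>
step 2: #2 push(77) — stack <17,77>
step 3: #4 pop() → 77 — stack <17>
step 4: #5 pop() → 17 — stack <>
step 5: #3 pop() → empty — stack <>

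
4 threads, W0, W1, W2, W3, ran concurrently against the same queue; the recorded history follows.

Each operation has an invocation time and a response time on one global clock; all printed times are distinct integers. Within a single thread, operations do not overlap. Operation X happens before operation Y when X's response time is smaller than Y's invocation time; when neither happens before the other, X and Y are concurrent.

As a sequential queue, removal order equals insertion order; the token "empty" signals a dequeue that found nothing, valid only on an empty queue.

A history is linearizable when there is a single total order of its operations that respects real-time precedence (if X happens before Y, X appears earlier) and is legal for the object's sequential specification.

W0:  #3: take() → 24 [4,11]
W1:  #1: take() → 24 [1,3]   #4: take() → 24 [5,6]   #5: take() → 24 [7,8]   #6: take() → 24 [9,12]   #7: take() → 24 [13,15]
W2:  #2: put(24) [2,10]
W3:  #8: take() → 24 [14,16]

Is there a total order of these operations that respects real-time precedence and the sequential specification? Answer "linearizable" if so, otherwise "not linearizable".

not linearizable

the violation lands at event 6, #4's response at time 6: events 1..5 linearize, events 1..6 do not
a single order respects real time; the 2 completed queue operations fail replay along it
no escape via the 2 pending operations (#2, #3): every completion choice fails
sample order #1, #4 (pending dropped) stalls at step 1 — #1 take() → 24 has no legal effect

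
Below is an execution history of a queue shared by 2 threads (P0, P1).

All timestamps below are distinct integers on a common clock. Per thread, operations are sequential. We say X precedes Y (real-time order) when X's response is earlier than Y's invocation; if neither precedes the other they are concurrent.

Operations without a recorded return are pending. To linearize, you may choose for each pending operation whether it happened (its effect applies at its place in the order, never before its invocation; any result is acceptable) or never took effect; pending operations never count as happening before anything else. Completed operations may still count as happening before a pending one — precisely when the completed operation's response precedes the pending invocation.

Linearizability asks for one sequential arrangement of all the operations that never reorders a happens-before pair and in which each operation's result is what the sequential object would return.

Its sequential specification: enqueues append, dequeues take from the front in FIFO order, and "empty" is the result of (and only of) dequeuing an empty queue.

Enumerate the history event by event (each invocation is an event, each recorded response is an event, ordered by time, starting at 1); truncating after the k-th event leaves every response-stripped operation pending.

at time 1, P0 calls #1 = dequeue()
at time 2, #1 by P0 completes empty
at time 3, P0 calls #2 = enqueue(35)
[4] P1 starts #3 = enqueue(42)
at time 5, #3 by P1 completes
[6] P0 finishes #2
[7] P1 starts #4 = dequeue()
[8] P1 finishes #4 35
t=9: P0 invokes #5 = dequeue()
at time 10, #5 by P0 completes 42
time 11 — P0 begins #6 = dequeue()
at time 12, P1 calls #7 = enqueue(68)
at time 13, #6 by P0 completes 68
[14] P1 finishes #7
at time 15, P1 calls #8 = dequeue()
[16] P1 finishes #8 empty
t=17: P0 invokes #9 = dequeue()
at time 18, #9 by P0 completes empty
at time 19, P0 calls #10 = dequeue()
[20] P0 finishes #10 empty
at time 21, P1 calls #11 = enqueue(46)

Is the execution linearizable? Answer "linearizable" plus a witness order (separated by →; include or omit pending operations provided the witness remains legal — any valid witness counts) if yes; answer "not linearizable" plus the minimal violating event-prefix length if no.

linearizable — witness: #1 → #2 → #3 → #4 → #5 → #7 → #6 → #8 → #9 → #10

1. #1 dequeue() → empty, leaving queue <>
2. #2 enqueue(35), leaving queue <35>
3. #3 enqueue(42), leaving queue <35,42>
4. #4 dequeue() → 35, leaving queue <42>
5. #5 dequeue() → 42, leaving queue <>
6. #7 enqueue(68), leaving queue <68>
7. #6 dequeue() → 68, leaving queue <>
8. #8 dequeue() → empty, leaving queue <>
9. #9 dequeue() → empty, leaving queue <>
10. #10 dequeue() → empty, leaving queue <>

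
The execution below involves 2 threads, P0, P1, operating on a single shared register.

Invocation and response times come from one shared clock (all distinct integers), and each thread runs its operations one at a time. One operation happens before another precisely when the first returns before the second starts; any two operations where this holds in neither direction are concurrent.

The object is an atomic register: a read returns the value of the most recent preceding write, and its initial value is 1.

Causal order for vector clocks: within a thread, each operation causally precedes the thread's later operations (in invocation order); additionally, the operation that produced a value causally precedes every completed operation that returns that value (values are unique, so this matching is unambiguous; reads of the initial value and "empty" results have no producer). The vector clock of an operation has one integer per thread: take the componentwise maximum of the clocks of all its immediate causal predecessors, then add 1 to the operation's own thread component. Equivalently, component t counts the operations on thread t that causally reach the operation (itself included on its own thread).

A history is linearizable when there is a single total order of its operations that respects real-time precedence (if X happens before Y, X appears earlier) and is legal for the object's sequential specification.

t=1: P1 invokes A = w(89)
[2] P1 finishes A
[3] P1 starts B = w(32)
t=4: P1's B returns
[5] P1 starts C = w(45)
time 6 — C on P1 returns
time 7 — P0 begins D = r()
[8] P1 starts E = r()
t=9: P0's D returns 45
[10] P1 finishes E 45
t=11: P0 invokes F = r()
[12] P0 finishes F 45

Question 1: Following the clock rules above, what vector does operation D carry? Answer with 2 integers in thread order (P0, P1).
root op A, invoked 1: fresh clock plus P1's own tick → (0, 1)
from VC(A)=(0, 1), B (invoked 3) maxes components and bumps P1 → (0, 2)
from VC(B)=(0, 2), C (invoked 5) maxes components and bumps P1 → (0, 3)
from VC(C)=(0, 3), E (invoked 8) maxes components and bumps P1 → (0, 4)
from VC(C)=(0, 3), D (invoked 7) maxes components and bumps P0 → (1, 3)
from VC(C)=(0, 3), VC(D)=(1, 3), F (invoked 11) maxes components and bumps P0 → (2, 3)
target: VC(D) = (1, 3)

(1, 3)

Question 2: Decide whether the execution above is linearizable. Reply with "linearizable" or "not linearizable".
a witness: A, B, C, D, E, F
step 1: A w(89) — value 89
step 2: B w(32) — value 32
step 3: C w(45) — value 45
step 4: D r() → 45 — value 45
step 5: E r() → 45 — value 45
step 6: F r() → 45 — value 45

linearizable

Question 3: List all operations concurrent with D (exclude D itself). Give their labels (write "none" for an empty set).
D spans [7,9]: anything still running between times 7 and 9 counts as concurrent
A [1,2]: before
B [3,4]: before
C [5,6]: before
E [8,10]: concurrent
F [11,12]: after

E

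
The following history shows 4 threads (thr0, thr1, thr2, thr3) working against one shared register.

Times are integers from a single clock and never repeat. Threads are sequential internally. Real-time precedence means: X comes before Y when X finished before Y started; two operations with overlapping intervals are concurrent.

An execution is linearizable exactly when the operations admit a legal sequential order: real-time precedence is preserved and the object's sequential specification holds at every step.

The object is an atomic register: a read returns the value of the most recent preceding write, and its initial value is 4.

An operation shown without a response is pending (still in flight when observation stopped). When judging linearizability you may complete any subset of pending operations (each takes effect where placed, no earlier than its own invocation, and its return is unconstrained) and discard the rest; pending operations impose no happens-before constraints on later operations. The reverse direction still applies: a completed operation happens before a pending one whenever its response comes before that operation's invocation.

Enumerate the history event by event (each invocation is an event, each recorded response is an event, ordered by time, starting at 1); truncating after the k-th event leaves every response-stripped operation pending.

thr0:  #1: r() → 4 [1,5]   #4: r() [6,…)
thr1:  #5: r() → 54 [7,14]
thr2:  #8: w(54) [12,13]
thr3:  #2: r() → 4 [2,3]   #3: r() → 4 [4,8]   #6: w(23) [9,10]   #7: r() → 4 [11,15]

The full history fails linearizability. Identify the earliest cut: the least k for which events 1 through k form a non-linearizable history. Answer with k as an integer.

15

one valid order for events 1..14 is #1, #2, #3, #4, #6, #7, #8, #5:
1. #1 r() → 4, leaving value 4
2. #2 r() → 4, leaving value 4
3. #3 r() → 4, leaving value 4
4. #4 r() (pending, included), leaving value 4
5. #6 w(23), leaving value 23
6. #7 r() (pending, included), leaving value 23
7. #8 w(54), leaving value 54
8. #5 r() → 54, leaving value 54
at event 15 (#7's time-15 response) nothing linearizes any more
including or dropping the 1 pending operation (#4) in any combination fails
sample order #1, #2, #3, #5, #6, #7, #8 (pending dropped) stalls at step 4 — #5 r() → 54 has no legal effect
sample order #1, #2, #3, #5, #6, #8, #7 (pending dropped) stalls at step 4 — #5 r() → 54 has no legal effect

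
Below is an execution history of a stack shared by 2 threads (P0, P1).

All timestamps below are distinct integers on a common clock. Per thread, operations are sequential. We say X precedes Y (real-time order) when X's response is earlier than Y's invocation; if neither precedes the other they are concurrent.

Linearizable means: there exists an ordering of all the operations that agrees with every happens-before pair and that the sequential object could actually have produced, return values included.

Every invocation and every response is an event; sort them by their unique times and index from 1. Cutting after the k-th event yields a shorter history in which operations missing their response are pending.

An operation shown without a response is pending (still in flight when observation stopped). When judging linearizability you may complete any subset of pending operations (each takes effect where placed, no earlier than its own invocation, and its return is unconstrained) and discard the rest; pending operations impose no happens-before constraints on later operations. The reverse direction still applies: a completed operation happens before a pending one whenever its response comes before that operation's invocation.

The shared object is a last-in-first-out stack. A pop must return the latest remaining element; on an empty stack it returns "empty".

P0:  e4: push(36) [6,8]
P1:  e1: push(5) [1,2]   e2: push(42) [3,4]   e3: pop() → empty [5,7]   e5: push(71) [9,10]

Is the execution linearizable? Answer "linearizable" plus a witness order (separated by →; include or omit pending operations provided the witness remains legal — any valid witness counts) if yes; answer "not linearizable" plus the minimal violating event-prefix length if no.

not linearizable — minimal violating prefix: 7 events

already the first 7 events (up to e3's response at time 7) admit no linearization; the first 6 still do
a single order respects real time; the 3 completed stack operations fail replay along it
including or dropping the 1 pending operation (e4) in any combination fails
for example e1, e2, e3 (pending dropped) fails at step 3: e3 pop() → empty is not legal there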